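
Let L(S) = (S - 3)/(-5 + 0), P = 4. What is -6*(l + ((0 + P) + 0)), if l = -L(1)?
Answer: -108/5 ≈ -21.600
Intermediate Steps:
L(S) = 3/5 - S/5 (L(S) = (-3 + S)/(-5) = (-3 + S)*(-1/5) = 3/5 - S/5)
l = -2/5 (l = -(3/5 - 1/5*1) = -(3/5 - 1/5) = -1*2/5 = -2/5 ≈ -0.40000)
-6*(l + ((0 + P) + 0)) = -6*(-2/5 + ((0 + 4) + 0)) = -6*(-2/5 + (4 + 0)) = -6*(-2/5 + 4) = -6*18/5 = -108/5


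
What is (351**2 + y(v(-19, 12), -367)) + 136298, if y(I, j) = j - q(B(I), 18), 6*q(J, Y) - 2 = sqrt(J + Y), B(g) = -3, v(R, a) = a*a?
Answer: 777395/3 - sqrt(15)/6 ≈ 2.5913e+5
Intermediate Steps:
v(R, a) = a**2
q(J, Y) = 1/3 + sqrt(J + Y)/6
y(I, j) = -1/3 + j - sqrt(15)/6 (y(I, j) = j - (1/3 + sqrt(-3 + 18)/6) = j - (1/3 + sqrt(15)/6) = j + (-1/3 - sqrt(15)/6) = -1/3 + j - sqrt(15)/6)
(351**2 + y(v(-19, 12), -367)) + 136298 = (351**2 + (-1/3 - 367 - sqrt(15)/6)) + 136298 = (123201 + (-1102/3 - sqrt(15)/6)) + 136298 = (368501/3 - sqrt(15)/6) + 136298 = 777395/3 - sqrt(15)/6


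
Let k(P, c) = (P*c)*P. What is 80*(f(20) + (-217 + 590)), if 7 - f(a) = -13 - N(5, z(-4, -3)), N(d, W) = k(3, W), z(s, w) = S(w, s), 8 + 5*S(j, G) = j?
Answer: 29856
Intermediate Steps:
S(j, G) = -8/5 + j/5
z(s, w) = -8/5 + w/5
k(P, c) = c*P²
N(d, W) = 9*W (N(d, W) = W*3² = W*9 = 9*W)
f(a) = ⅕ (f(a) = 7 - (-13 - 9*(-8/5 + (⅕)*(-3))) = 7 - (-13 - 9*(-8/5 - ⅗)) = 7 - (-13 - 9*(-11)/5) = 7 - (-13 - 1*(-99/5)) = 7 - (-13 + 99/5) = 7 - 1*34/5 = 7 - 34/5 = ⅕)
80*(f(20) + (-217 + 590)) = 80*(⅕ + (-217 + 590)) = 80*(⅕ + 373) = 80*(1866/5) = 29856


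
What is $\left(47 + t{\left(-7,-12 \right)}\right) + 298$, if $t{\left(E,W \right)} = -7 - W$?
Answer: $350$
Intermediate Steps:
$\left(47 + t{\left(-7,-12 \right)}\right) + 298 = \left(47 - -5\right) + 298 = \left(47 + \left(-7 + 12\right)\right) + 298 = \left(47 + 5\right) + 298 = 52 + 298 = 350$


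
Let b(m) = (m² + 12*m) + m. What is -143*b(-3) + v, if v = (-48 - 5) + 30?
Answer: 4267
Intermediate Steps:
b(m) = m² + 13*m
v = -23 (v = -53 + 30 = -23)
-143*b(-3) + v = -(-429)*(13 - 3) - 23 = -(-429)*10 - 23 = -143*(-30) - 23 = 4290 - 23 = 4267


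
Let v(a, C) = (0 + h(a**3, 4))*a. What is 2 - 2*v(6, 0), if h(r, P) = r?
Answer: -2590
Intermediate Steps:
v(a, C) = a**4 (v(a, C) = (0 + a**3)*a = a**3*a = a**4)
2 - 2*v(6, 0) = 2 - 2*6**4 = 2 - 2*1296 = 2 - 2592 = -2590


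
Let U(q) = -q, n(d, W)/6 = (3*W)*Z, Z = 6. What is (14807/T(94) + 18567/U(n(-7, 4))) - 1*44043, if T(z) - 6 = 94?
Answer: -52725491/1200 ≈ -43938.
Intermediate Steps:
T(z) = 100 (T(z) = 6 + 94 = 100)
n(d, W) = 108*W (n(d, W) = 6*((3*W)*6) = 6*(18*W) = 108*W)
(14807/T(94) + 18567/U(n(-7, 4))) - 1*44043 = (14807/100 + 18567/((-108*4))) - 1*44043 = (14807*(1/100) + 18567/((-1*432))) - 44043 = (14807/100 + 18567/(-432)) - 44043 = (14807/100 + 18567*(-1/432)) - 44043 = (14807/100 - 2063/48) - 44043 = 126109/1200 - 44043 = -52725491/1200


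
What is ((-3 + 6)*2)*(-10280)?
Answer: -61680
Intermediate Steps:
((-3 + 6)*2)*(-10280) = (3*2)*(-10280) = 6*(-10280) = -61680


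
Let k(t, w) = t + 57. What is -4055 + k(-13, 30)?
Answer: -4011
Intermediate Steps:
k(t, w) = 57 + t
-4055 + k(-13, 30) = -4055 + (57 - 13) = -4055 + 44 = -4011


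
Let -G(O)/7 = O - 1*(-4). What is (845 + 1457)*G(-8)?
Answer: 64456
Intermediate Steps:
G(O) = -28 - 7*O (G(O) = -7*(O - 1*(-4)) = -7*(O + 4) = -7*(4 + O) = -28 - 7*O)
(845 + 1457)*G(-8) = (845 + 1457)*(-28 - 7*(-8)) = 2302*(-28 + 56) = 2302*28 = 64456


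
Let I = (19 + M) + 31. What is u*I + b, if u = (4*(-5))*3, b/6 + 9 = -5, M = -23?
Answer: -1704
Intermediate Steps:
b = -84 (b = -54 + 6*(-5) = -54 - 30 = -84)
u = -60 (u = -20*3 = -60)
I = 27 (I = (19 - 23) + 31 = -4 + 31 = 27)
u*I + b = -60*27 - 84 = -1620 - 84 = -1704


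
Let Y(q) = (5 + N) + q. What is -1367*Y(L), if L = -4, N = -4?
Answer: 4101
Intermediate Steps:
Y(q) = 1 + q (Y(q) = (5 - 4) + q = 1 + q)
-1367*Y(L) = -1367*(1 - 4) = -1367*(-3) = 4101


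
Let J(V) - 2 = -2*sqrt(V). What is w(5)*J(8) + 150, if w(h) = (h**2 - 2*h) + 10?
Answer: 200 - 100*sqrt(2) ≈ 58.579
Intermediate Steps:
J(V) = 2 - 2*sqrt(V)
w(h) = 10 + h**2 - 2*h
w(5)*J(8) + 150 = (10 + 5**2 - 2*5)*(2 - 4*sqrt(2)) + 150 = (10 + 25 - 10)*(2 - 4*sqrt(2)) + 150 = 25*(2 - 4*sqrt(2)) + 150 = (50 - 100*sqrt(2)) + 150 = 200 - 100*sqrt(2)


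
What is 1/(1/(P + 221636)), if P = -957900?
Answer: -736264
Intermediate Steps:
1/(1/(P + 221636)) = 1/(1/(-957900 + 221636)) = 1/(1/(-736264)) = 1/(-1/736264) = -736264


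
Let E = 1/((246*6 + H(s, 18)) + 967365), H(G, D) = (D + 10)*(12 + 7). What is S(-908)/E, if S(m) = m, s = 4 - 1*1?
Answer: -880190684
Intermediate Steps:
s = 3 (s = 4 - 1 = 3)
H(G, D) = 190 + 19*D (H(G, D) = (10 + D)*19 = 190 + 19*D)
E = 1/969373 (E = 1/((246*6 + (190 + 19*18)) + 967365) = 1/((1476 + (190 + 342)) + 967365) = 1/((1476 + 532) + 967365) = 1/(2008 + 967365) = 1/969373 ≈ 1.0316e-6)
S(-908)/E = -908/1/969373 = -908*969373 = -880190684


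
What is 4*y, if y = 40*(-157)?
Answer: -25120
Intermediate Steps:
y = -6280
4*y = 4*(-6280) = -25120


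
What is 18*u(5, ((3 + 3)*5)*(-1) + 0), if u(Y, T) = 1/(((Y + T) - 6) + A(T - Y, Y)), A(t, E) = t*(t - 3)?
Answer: 6/433 ≈ 0.013857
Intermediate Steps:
A(t, E) = t*(-3 + t)
u(Y, T) = 1/(-6 + T + Y + (T - Y)*(-3 + T - Y)) (u(Y, T) = 1/(((Y + T) - 6) + (T - Y)*(-3 + (T - Y))) = 1/(((T + Y) - 6) + (T - Y)*(-3 + T - Y)) = 1/((-6 + T + Y) + (T - Y)*(-3 + T - Y)) = 1/(-6 + T + Y + (T - Y)*(-3 + T - Y)))
18*u(5, ((3 + 3)*5)*(-1) + 0) = 18/(-6 + (((3 + 3)*5)*(-1) + 0) + 5 - ((((3 + 3)*5)*(-1) + 0) - 1*5)*(3 + 5 - (((3 + 3)*5)*(-1) + 0))) = 18/(-6 + ((6*5)*(-1) + 0) + 5 - (((6*5)*(-1) + 0) - 5)*(3 + 5 - ((6*5)*(-1) + 0))) = 18/(-6 + (30*(-1) + 0) + 5 - ((30*(-1) + 0) - 5)*(3 + 5 - (30*(-1) + 0))) = 18/(-6 + (-30 + 0) + 5 - ((-30 + 0) - 5)*(3 + 5 - (-30 + 0))) = 18/(-6 - 30 + 5 - (-30 - 5)*(3 + 5 - 1*(-30))) = 18/(-6 - 30 + 5 - 1*(-35)*(3 + 5 + 30)) = 18/(-6 - 30 + 5 - 1*(-35)*38) = 18/(-6 - 30 + 5 + 1330) = 18/1299 = 18*(1/1299) = 6/433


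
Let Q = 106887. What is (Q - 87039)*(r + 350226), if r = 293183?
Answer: 12770381832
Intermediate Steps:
(Q - 87039)*(r + 350226) = (106887 - 87039)*(293183 + 350226) = 19848*643409 = 12770381832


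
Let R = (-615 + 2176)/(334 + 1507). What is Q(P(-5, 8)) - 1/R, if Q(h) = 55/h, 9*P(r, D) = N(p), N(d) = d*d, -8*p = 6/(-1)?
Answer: 195977/223 ≈ 878.82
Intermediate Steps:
p = ¾ (p = -3/(4*(-1)) = -3*(-1)/4 = -⅛*(-6) = ¾ ≈ 0.75000)
N(d) = d²
P(r, D) = 1/16 (P(r, D) = (¾)²/9 = (⅑)*(9/16) = 1/16)
R = 223/263 (R = 1561/1841 = 1561*(1/1841) = 223/263 ≈ 0.84791)
Q(P(-5, 8)) - 1/R = 55/(1/16) - 1/223/263 = 55*16 - 1*263/223 = 880 - 263/223 = 195977/223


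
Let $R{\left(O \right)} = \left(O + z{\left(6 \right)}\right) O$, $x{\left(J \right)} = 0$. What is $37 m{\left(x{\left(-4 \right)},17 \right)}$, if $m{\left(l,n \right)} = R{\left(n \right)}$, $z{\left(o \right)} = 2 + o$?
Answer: $15725$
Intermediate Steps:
$R{\left(O \right)} = O \left(8 + O\right)$ ($R{\left(O \right)} = \left(O + \left(2 + 6\right)\right) O = \left(O + 8\right) O = \left(8 + O\right) O = O \left(8 + O\right)$)
$m{\left(l,n \right)} = n \left(8 + n\right)$
$37 m{\left(x{\left(-4 \right)},17 \right)} = 37 \cdot 17 \left(8 + 17\right) = 37 \cdot 17 \cdot 25 = 37 \cdot 425 = 15725$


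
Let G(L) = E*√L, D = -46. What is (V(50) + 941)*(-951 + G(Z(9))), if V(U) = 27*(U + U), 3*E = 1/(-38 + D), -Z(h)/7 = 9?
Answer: -3462591 - 3641*I*√7/84 ≈ -3.4626e+6 - 114.68*I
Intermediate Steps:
Z(h) = -63 (Z(h) = -7*9 = -63)
E = -1/252 (E = 1/(3*(-38 - 46)) = (⅓)/(-84) = (⅓)*(-1/84) = -1/252 ≈ -0.0039683)
V(U) = 54*U (V(U) = 27*(2*U) = 54*U)
G(L) = -√L/252
(V(50) + 941)*(-951 + G(Z(9))) = (54*50 + 941)*(-951 - I*√7/84) = (2700 + 941)*(-951 - I*√7/84) = 3641*(-951 - I*√7/84) = -3462591 - 3641*I*√7/84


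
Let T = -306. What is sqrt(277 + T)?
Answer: I*sqrt(29) ≈ 5.3852*I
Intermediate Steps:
sqrt(277 + T) = sqrt(277 - 306) = sqrt(-29) = I*sqrt(29)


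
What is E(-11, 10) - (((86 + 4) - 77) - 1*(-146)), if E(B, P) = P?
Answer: -149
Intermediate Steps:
E(-11, 10) - (((86 + 4) - 77) - 1*(-146)) = 10 - (((86 + 4) - 77) - 1*(-146)) = 10 - ((90 - 77) + 146) = 10 - (13 + 146) = 10 - 1*159 = 10 - 159 = -149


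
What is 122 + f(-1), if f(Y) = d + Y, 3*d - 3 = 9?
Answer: 125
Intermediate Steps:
d = 4 (d = 1 + (⅓)*9 = 1 + 3 = 4)
f(Y) = 4 + Y
122 + f(-1) = 122 + (4 - 1) = 122 + 3 = 125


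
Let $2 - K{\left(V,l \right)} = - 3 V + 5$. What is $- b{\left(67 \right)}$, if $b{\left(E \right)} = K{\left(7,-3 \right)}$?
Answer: $-18$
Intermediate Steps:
$K{\left(V,l \right)} = -3 + 3 V$ ($K{\left(V,l \right)} = 2 - \left(- 3 V + 5\right) = 2 - \left(5 - 3 V\right) = 2 + \left(-5 + 3 V\right) = -3 + 3 V$)
$b{\left(E \right)} = 18$ ($b{\left(E \right)} = -3 + 3 \cdot 7 = -3 + 21 = 18$)
$- b{\left(67 \right)} = \left(-1\right) 18 = -18$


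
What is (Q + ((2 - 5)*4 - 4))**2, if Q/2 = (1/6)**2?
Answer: 82369/324 ≈ 254.23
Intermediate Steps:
Q = 1/18 (Q = 2*(1/6)**2 = 2*(1/36) = 1/18 ≈ 0.055556)
(Q + ((2 - 5)*4 - 4))**2 = (1/18 + ((2 - 5)*4 - 4))**2 = (1/18 + (-3*4 - 4))**2 = (1/18 + (-12 - 4))**2 = (1/18 - 16)**2 = (-287/18)**2 = 82369/324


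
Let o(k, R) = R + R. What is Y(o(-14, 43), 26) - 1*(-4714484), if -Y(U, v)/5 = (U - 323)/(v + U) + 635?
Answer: 527667793/112 ≈ 4.7113e+6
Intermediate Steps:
o(k, R) = 2*R
Y(U, v) = -3175 - 5*(-323 + U)/(U + v) (Y(U, v) = -5*((U - 323)/(v + U) + 635) = -5*((-323 + U)/(U + v) + 635) = -5*(635 + (-323 + U)/(U + v)) = -3175 - 5*(-323 + U)/(U + v))
Y(o(-14, 43), 26) - 1*(-4714484) = 5*(323 - 1272*43 - 635*26)/(2*43 + 26) - 1*(-4714484) = 5*(323 - 636*86 - 16510)/(86 + 26) + 4714484 = 5*(323 - 54696 - 16510)/112 + 4714484 = 5*(1/112)*(-70883) + 4714484 = -354415/112 + 4714484 = 527667793/112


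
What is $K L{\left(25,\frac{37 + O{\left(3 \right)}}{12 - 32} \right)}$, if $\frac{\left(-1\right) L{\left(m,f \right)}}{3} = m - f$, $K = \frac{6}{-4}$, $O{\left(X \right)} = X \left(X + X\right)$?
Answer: $\frac{999}{8} \approx 124.88$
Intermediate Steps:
$O{\left(X \right)} = 2 X^{2}$ ($O{\left(X \right)} = X 2 X = 2 X^{2}$)
$K = - \frac{3}{2}$ ($K = 6 \left(- \frac{1}{4}\right) = - \frac{3}{2} \approx -1.5$)
$L{\left(m,f \right)} = - 3 m + 3 f$ ($L{\left(m,f \right)} = - 3 \left(m - f\right) = - 3 m + 3 f$)
$K L{\left(25,\frac{37 + O{\left(3 \right)}}{12 - 32} \right)} = - \frac{3 \left(\left(-3\right) 25 + 3 \frac{37 + 2 \cdot 3^{2}}{12 - 32}\right)}{2} = - \frac{3 \left(-75 + 3 \frac{37 + 2 \cdot 9}{-20}\right)}{2} = - \frac{3 \left(-75 + 3 \left(37 + 18\right) \left(- \frac{1}{20}\right)\right)}{2} = - \frac{3 \left(-75 + 3 \cdot 55 \left(- \frac{1}{20}\right)\right)}{2} = - \frac{3 \left(-75 + 3 \left(- \frac{11}{4}\right)\right)}{2} = - \frac{3 \left(-75 - \frac{33}{4}\right)}{2} = \left(- \frac{3}{2}\right) \left(- \frac{333}{4}\right) = \frac{999}{8}$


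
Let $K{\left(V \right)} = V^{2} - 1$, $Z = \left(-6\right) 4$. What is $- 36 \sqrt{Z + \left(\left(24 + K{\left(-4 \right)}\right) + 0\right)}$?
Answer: $- 36 \sqrt{15} \approx -139.43$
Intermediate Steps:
$Z = -24$
$K{\left(V \right)} = -1 + V^{2}$ ($K{\left(V \right)} = V^{2} - 1 = -1 + V^{2}$)
$- 36 \sqrt{Z + \left(\left(24 + K{\left(-4 \right)}\right) + 0\right)} = - 36 \sqrt{-24 + \left(\left(24 - \left(1 - \left(-4\right)^{2}\right)\right) + 0\right)} = - 36 \sqrt{-24 + \left(\left(24 + \left(-1 + 16\right)\right) + 0\right)} = - 36 \sqrt{-24 + \left(\left(24 + 15\right) + 0\right)} = - 36 \sqrt{-24 + \left(39 + 0\right)} = - 36 \sqrt{-24 + 39} = - 36 \sqrt{15}$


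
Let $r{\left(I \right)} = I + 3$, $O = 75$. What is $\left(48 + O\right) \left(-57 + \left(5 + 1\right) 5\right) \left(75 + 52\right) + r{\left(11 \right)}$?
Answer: $-421753$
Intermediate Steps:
$r{\left(I \right)} = 3 + I$
$\left(48 + O\right) \left(-57 + \left(5 + 1\right) 5\right) \left(75 + 52\right) + r{\left(11 \right)} = \left(48 + 75\right) \left(-57 + \left(5 + 1\right) 5\right) \left(75 + 52\right) + \left(3 + 11\right) = 123 \left(-57 + 6 \cdot 5\right) 127 + 14 = 123 \left(-57 + 30\right) 127 + 14 = 123 \left(-27\right) 127 + 14 = \left(-3321\right) 127 + 14 = -421767 + 14 = -421753$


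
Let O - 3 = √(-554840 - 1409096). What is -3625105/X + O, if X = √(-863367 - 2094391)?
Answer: 3 + 4*I*√122746 + 3625105*I*√2957758/2957758 ≈ 3.0 + 3509.3*I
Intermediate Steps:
X = I*√2957758 (X = √(-2957758) = I*√2957758 ≈ 1719.8*I)
O = 3 + 4*I*√122746 (O = 3 + √(-554840 - 1409096) = 3 + √(-1963936) = 3 + 4*I*√122746 ≈ 3.0 + 1401.4*I)
-3625105/X + O = -3625105*(-I*√2957758/2957758) + (3 + 4*I*√122746) = -(-3625105)*I*√2957758/2957758 + (3 + 4*I*√122746) = 3625105*I*√2957758/2957758 + (3 + 4*I*√122746) = 3 + 4*I*√122746 + 3625105*I*√2957758/2957758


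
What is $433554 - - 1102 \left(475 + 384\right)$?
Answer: $1380172$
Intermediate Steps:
$433554 - - 1102 \left(475 + 384\right) = 433554 - \left(-1102\right) 859 = 433554 - -946618 = 433554 + 946618 = 1380172$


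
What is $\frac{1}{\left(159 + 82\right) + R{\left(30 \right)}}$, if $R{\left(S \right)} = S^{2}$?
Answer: $\frac{1}{1141} \approx 0.00087642$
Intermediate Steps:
$\frac{1}{\left(159 + 82\right) + R{\left(30 \right)}} = \frac{1}{\left(159 + 82\right) + 30^{2}} = \frac{1}{241 + 900} = \frac{1}{1141}$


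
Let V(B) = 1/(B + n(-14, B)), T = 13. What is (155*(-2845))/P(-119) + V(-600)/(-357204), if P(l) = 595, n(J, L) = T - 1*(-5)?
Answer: -1078535243873/1455249096 ≈ -741.13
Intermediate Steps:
n(J, L) = 18 (n(J, L) = 13 - 1*(-5) = 13 + 5 = 18)
V(B) = 1/(18 + B) (V(B) = 1/(B + 18) = 1/(18 + B))
(155*(-2845))/P(-119) + V(-600)/(-357204) = (155*(-2845))/595 + 1/((18 - 600)*(-357204)) = -440975*1/595 - 1/357204/(-582) = -88195/119 - 1/582*(-1/357204) = -88195/119 + 1/207892728 = -1078535243873/1455249096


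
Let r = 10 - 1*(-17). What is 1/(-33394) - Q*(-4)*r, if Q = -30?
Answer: -108196561/33394 ≈ -3240.0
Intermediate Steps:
r = 27 (r = 10 + 17 = 27)
1/(-33394) - Q*(-4)*r = 1/(-33394) - (-30*(-4))*27 = -1/33394 - 120*27 = -1/33394 - 1*3240 = -1/33394 - 3240 = -108196561/33394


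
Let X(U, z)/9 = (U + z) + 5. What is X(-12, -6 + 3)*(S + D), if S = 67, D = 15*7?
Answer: -15480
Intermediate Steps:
D = 105
X(U, z) = 45 + 9*U + 9*z (X(U, z) = 9*((U + z) + 5) = 9*(5 + U + z) = 45 + 9*U + 9*z)
X(-12, -6 + 3)*(S + D) = (45 + 9*(-12) + 9*(-6 + 3))*(67 + 105) = (45 - 108 + 9*(-3))*172 = (45 - 108 - 27)*172 = -90*172 = -15480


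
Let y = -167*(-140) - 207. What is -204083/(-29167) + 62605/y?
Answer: 6555215394/675886891 ≈ 9.6987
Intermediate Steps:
y = 23173 (y = 23380 - 207 = 23173)
-204083/(-29167) + 62605/y = -204083/(-29167) + 62605/23173 = -204083*(-1/29167) + 62605*(1/23173) = 204083/29167 + 62605/23173 = 6555215394/675886891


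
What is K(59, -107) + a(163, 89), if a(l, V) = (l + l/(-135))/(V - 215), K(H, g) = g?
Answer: -920956/8505 ≈ -108.28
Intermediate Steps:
a(l, V) = 134*l/(135*(-215 + V)) (a(l, V) = (l + l*(-1/135))/(-215 + V) = (l - l/135)/(-215 + V) = (134*l/135)/(-215 + V) = 134*l/(135*(-215 + V)))
K(59, -107) + a(163, 89) = -107 + (134/135)*163/(-215 + 89) = -107 + (134/135)*163/(-126) = -107 + (134/135)*163*(-1/126) = -107 - 10921/8505 = -920956/8505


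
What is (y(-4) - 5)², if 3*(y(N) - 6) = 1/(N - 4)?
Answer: 529/576 ≈ 0.91840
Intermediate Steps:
y(N) = 6 + 1/(3*(-4 + N)) (y(N) = 6 + 1/(3*(N - 4)) = 6 + 1/(3*(-4 + N)))
(y(-4) - 5)² = ((-71 + 18*(-4))/(3*(-4 - 4)) - 5)² = ((⅓)*(-71 - 72)/(-8) - 5)² = ((⅓)*(-⅛)*(-143) - 5)² = (143/24 - 5)² = (23/24)² = 529/576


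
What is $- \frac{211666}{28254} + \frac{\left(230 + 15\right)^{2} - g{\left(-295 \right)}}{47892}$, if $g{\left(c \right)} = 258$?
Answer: $- \frac{469358403}{75174476} \approx -6.2436$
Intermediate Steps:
$- \frac{211666}{28254} + \frac{\left(230 + 15\right)^{2} - g{\left(-295 \right)}}{47892} = - \frac{211666}{28254} + \frac{\left(230 + 15\right)^{2} - 258}{47892} = \left(-211666\right) \frac{1}{28254} + \left(245^{2} - 258\right) \frac{1}{47892} = - \frac{105833}{14127} + \left(60025 - 258\right) \frac{1}{47892} = - \frac{105833}{14127} + 59767 \cdot \frac{1}{47892} = - \frac{105833}{14127} + \frac{59767}{47892} = - \frac{469358403}{75174476}$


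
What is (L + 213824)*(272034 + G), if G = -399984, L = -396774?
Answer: 23408452500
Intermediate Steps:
(L + 213824)*(272034 + G) = (-396774 + 213824)*(272034 - 399984) = -182950*(-127950) = 23408452500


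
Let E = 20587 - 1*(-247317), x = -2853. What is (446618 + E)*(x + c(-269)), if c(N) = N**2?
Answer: 49664995176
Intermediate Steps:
E = 267904 (E = 20587 + 247317 = 267904)
(446618 + E)*(x + c(-269)) = (446618 + 267904)*(-2853 + (-269)**2) = 714522*(-2853 + 72361) = 714522*69508 = 49664995176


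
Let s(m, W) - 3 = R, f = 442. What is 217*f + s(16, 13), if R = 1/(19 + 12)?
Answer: 2973428/31 ≈ 95917.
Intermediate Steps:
R = 1/31 ≈ 0.032258
s(m, W) = 94/31 (s(m, W) = 3 + 1/31 = 94/31)
217*f + s(16, 13) = 217*442 + 94/31 = 95914 + 94/31 = 2973428/31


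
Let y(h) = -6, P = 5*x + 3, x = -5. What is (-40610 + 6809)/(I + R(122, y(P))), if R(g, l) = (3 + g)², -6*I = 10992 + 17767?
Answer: -202806/64991 ≈ -3.1205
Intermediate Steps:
P = -22 (P = 5*(-5) + 3 = -25 + 3 = -22)
I = -28759/6 (I = -(10992 + 17767)/6 = -⅙*28759 = -28759/6 ≈ -4793.2)
(-40610 + 6809)/(I + R(122, y(P))) = (-40610 + 6809)/(-28759/6 + (3 + 122)²) = -33801/(-28759/6 + 125²) = -33801/(-28759/6 + 15625) = -33801/64991/6 = -33801*6/64991 = -202806/64991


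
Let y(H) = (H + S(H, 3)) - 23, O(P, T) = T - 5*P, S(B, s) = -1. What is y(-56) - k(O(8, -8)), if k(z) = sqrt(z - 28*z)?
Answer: -116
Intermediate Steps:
k(z) = 3*sqrt(3)*sqrt(-z) (k(z) = sqrt(-27*z) = 3*sqrt(3)*sqrt(-z))
y(H) = -24 + H (y(H) = (H - 1) - 23 = (-1 + H) - 23 = -24 + H)
y(-56) - k(O(8, -8)) = (-24 - 56) - 3*sqrt(3)*sqrt(-(-8 - 5*8)) = -80 - 3*sqrt(3)*sqrt(-(-8 - 40)) = -80 - 3*sqrt(3)*sqrt(-1*(-48)) = -80 - 3*sqrt(3)*sqrt(48) = -80 - 3*sqrt(3)*4*sqrt(3) = -80 - 1*36 = -80 - 36 = -116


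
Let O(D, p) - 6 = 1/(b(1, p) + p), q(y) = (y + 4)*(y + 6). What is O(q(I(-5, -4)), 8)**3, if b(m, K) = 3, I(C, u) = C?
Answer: 300763/1331 ≈ 225.97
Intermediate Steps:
q(y) = (4 + y)*(6 + y)
O(D, p) = 6 + 1/(3 + p)
O(q(I(-5, -4)), 8)**3 = ((19 + 6*8)/(3 + 8))**3 = ((19 + 48)/11)**3 = ((1/11)*67)**3 = (67/11)**3 = 300763/1331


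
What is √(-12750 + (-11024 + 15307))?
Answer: I*√8467 ≈ 92.016*I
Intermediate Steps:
√(-12750 + (-11024 + 15307)) = √(-12750 + 4283) = √(-8467) = I*√8467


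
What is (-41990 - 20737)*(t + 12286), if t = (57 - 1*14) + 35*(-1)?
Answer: -771165738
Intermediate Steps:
t = 8 (t = (57 - 14) - 35 = 43 - 35 = 8)
(-41990 - 20737)*(t + 12286) = (-41990 - 20737)*(8 + 12286) = -62727*12294 = -771165738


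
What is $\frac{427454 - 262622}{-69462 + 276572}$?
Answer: $\frac{82416}{103555} \approx 0.79587$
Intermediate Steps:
$\frac{427454 - 262622}{-69462 + 276572} = \frac{164832}{207110} = 164832 \cdot \frac{1}{207110} = \frac{82416}{103555}$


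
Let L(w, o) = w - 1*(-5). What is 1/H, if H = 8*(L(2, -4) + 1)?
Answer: 1/64 ≈ 0.015625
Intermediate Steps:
L(w, o) = 5 + w (L(w, o) = w + 5 = 5 + w)
H = 64 (H = 8*((5 + 2) + 1) = 8*(7 + 1) = 8*8 = 64)
1/H = 1/64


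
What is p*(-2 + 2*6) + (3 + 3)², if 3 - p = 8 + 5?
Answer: -64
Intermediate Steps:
p = -10 (p = 3 - (8 + 5) = 3 - 1*13 = 3 - 13 = -10)
p*(-2 + 2*6) + (3 + 3)² = -10*(-2 + 2*6) + (3 + 3)² = -10*(-2 + 12) + 6² = -10*10 + 36 = -100 + 36 = -64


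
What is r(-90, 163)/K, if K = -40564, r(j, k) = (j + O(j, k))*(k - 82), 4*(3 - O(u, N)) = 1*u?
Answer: 10449/81128 ≈ 0.12880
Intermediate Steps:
O(u, N) = 3 - u/4
r(j, k) = (-82 + k)*(3 + 3*j/4) (r(j, k) = (j + (3 - j/4))*(k - 82) = (3 + 3*j/4)*(-82 + k) = (-82 + k)*(3 + 3*j/4))
r(-90, 163)/K = (-246 + 3*163 - 123/2*(-90) + (3/4)*(-90)*163)/(-40564) = (-246 + 489 + 5535 - 22005/2)*(-1/40564) = -10449/2*(-1/40564) = 10449/81128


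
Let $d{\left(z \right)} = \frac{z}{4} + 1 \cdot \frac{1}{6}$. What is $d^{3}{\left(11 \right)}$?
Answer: $\frac{42875}{1728} \approx 24.812$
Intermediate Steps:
$d{\left(z \right)} = \frac{1}{6} + \frac{z}{4}$ ($d{\left(z \right)} = z \frac{1}{4} + 1 \cdot \frac{1}{6} = \frac{z}{4} + \frac{1}{6} = \frac{1}{6} + \frac{z}{4}$)
$d^{3}{\left(11 \right)} = \left(\frac{1}{6} + \frac{1}{4} \cdot 11\right)^{3} = \left(\frac{1}{6} + \frac{11}{4}\right)^{3} = \left(\frac{35}{12}\right)^{3} = \frac{42875}{1728}$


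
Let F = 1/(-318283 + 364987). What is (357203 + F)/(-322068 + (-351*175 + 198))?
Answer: -16682808913/17901409680 ≈ -0.93193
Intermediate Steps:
F = 1/46704 ≈ 2.1411e-5
(357203 + F)/(-322068 + (-351*175 + 198)) = (357203 + 1/46704)/(-322068 + (-351*175 + 198)) = 16682808913/(46704*(-322068 + (-61425 + 198))) = 16682808913/(46704*(-322068 - 61227)) = (16682808913/46704)/(-383295) = (16682808913/46704)*(-1/383295) = -16682808913/17901409680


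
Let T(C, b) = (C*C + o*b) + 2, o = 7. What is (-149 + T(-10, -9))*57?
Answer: -6270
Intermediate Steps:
T(C, b) = 2 + C² + 7*b (T(C, b) = (C*C + 7*b) + 2 = (C² + 7*b) + 2 = 2 + C² + 7*b)
(-149 + T(-10, -9))*57 = (-149 + (2 + (-10)² + 7*(-9)))*57 = (-149 + (2 + 100 - 63))*57 = (-149 + 39)*57 = -110*57 = -6270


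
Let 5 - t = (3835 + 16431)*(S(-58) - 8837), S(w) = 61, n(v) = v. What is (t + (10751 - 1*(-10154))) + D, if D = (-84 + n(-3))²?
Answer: 177882895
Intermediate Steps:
t = 177854421 (t = 5 - (3835 + 16431)*(61 - 8837) = 5 - 20266*(-8776) = 5 - 1*(-177854416) = 5 + 177854416 = 177854421)
D = 7569 (D = (-84 - 3)² = (-87)² = 7569)
(t + (10751 - 1*(-10154))) + D = (177854421 + (10751 - 1*(-10154))) + 7569 = (177854421 + (10751 + 10154)) + 7569 = (177854421 + 20905) + 7569 = 177875326 + 7569 = 177882895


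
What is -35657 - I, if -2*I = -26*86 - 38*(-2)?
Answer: -36737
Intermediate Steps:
I = 1080 (I = -(-26*86 - 38*(-2))/2 = -(-2236 + 76)/2 = -½*(-2160) = 1080)
-35657 - I = -35657 - 1*1080 = -35657 - 1080 = -36737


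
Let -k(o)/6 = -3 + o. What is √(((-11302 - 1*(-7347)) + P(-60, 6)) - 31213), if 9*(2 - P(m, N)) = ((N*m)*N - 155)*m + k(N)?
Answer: 4*I*√28461/3 ≈ 224.94*I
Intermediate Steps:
k(o) = 18 - 6*o (k(o) = -6*(-3 + o) = 18 - 6*o)
P(m, N) = 2*N/3 - m*(-155 + m*N²)/9 (P(m, N) = 2 - (((N*m)*N - 155)*m + (18 - 6*N))/9 = 2 - ((m*N² - 155)*m + (18 - 6*N))/9 = 2 - ((-155 + m*N²)*m + (18 - 6*N))/9 = 2 - (m*(-155 + m*N²) + (18 - 6*N))/9 = 2 - (18 - 6*N + m*(-155 + m*N²))/9 = 2 + (-2 + 2*N/3 - m*(-155 + m*N²)/9) = 2*N/3 - m*(-155 + m*N²)/9)
√(((-11302 - 1*(-7347)) + P(-60, 6)) - 31213) = √(((-11302 - 1*(-7347)) + ((⅔)*6 + (155/9)*(-60) - ⅑*6²*(-60)²)) - 31213) = √(((-11302 + 7347) + (4 - 3100/3 - ⅑*36*3600)) - 31213) = √((-3955 + (4 - 3100/3 - 14400)) - 31213) = √((-3955 - 46288/3) - 31213) = √(-58153/3 - 31213) = √(-151792/3) = 4*I*√28461/3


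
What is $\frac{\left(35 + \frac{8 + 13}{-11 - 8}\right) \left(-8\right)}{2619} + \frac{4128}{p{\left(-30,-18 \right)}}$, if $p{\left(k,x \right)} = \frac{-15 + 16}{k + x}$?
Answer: $- \frac{9859848736}{49761} \approx -1.9814 \cdot 10^{5}$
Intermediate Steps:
$p{\left(k,x \right)} = \frac{1}{k + x}$ ($p{\left(k,x \right)} = 1 \frac{1}{k + x} = \frac{1}{k + x}$)
$\frac{\left(35 + \frac{8 + 13}{-11 - 8}\right) \left(-8\right)}{2619} + \frac{4128}{p{\left(-30,-18 \right)}} = \frac{\left(35 + \frac{8 + 13}{-11 - 8}\right) \left(-8\right)}{2619} + \frac{4128}{\frac{1}{-30 - 18}} = \left(35 + \frac{21}{-19}\right) \left(-8\right) \frac{1}{2619} + \frac{4128}{\frac{1}{-48}} = \left(35 + 21 \left(- \frac{1}{19}\right)\right) \left(-8\right) \frac{1}{2619} + \frac{4128}{- \frac{1}{48}} = \left(35 - \frac{21}{19}\right) \left(-8\right) \frac{1}{2619} + 4128 \left(-48\right) = \frac{644}{19} \left(-8\right) \frac{1}{2619} - 198144 = \left(- \frac{5152}{19}\right) \frac{1}{2619} - 198144 = - \frac{5152}{49761} - 198144 = - \frac{9859848736}{49761}$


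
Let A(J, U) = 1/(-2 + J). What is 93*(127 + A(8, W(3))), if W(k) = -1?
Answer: 23653/2 ≈ 11827.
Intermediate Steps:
93*(127 + A(8, W(3))) = 93*(127 + 1/(-2 + 8)) = 93*(127 + 1/6) = 93*(127 + ⅙) = 93*(763/6) = 23653/2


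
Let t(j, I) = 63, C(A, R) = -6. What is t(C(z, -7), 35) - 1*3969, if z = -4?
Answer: -3906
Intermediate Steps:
t(C(z, -7), 35) - 1*3969 = 63 - 1*3969 = 63 - 3969 = -3906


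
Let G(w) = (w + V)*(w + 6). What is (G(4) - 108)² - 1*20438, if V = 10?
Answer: -19414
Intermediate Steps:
G(w) = (6 + w)*(10 + w) (G(w) = (w + 10)*(w + 6) = (10 + w)*(6 + w) = (6 + w)*(10 + w))
(G(4) - 108)² - 1*20438 = ((60 + 4² + 16*4) - 108)² - 1*20438 = ((60 + 16 + 64) - 108)² - 20438 = (140 - 108)² - 20438 = 32² - 20438 = 1024 - 20438 = -19414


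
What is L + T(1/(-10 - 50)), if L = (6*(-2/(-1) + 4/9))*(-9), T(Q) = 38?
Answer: -94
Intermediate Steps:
L = -132 (L = (6*(-2*(-1) + 4*(⅑)))*(-9) = (6*(2 + 4/9))*(-9) = (6*(22/9))*(-9) = (44/3)*(-9) = -132)
L + T(1/(-10 - 50)) = -132 + 38 = -94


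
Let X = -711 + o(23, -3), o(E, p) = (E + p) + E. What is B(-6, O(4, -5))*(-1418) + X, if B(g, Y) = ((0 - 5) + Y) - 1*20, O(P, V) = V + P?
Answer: 36200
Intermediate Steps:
O(P, V) = P + V
o(E, p) = p + 2*E
B(g, Y) = -25 + Y (B(g, Y) = (-5 + Y) - 20 = -25 + Y)
X = -668 (X = -711 + (-3 + 2*23) = -711 + (-3 + 46) = -711 + 43 = -668)
B(-6, O(4, -5))*(-1418) + X = (-25 + (4 - 5))*(-1418) - 668 = (-25 - 1)*(-1418) - 668 = -26*(-1418) - 668 = 36868 - 668 = 36200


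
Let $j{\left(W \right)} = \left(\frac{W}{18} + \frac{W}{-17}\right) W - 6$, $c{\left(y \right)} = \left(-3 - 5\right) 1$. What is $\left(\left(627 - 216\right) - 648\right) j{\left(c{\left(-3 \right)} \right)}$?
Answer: $\frac{75050}{51} \approx 1471.6$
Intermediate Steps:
$c{\left(y \right)} = -8$ ($c{\left(y \right)} = \left(-8\right) 1 = -8$)
$j{\left(W \right)} = -6 - \frac{W^{2}}{306}$ ($j{\left(W \right)} = \left(W \frac{1}{18} + W \left(- \frac{1}{17}\right)\right) W - 6 = \left(\frac{W}{18} - \frac{W}{17}\right) W - 6 = - \frac{W}{306} W - 6 = - \frac{W^{2}}{306} - 6 = -6 - \frac{W^{2}}{306}$)
$\left(\left(627 - 216\right) - 648\right) j{\left(c{\left(-3 \right)} \right)} = \left(\left(627 - 216\right) - 648\right) \left(-6 - \frac{\left(-8\right)^{2}}{306}\right) = \left(411 - 648\right) \left(-6 - \frac{32}{153}\right) = - 237 \left(-6 - \frac{32}{153}\right) = \left(-237\right) \left(- \frac{950}{153}\right) = \frac{75050}{51}$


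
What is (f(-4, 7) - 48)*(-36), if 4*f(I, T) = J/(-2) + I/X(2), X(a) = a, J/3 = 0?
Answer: 1746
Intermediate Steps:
J = 0 (J = 3*0 = 0)
f(I, T) = I/8 (f(I, T) = (0/(-2) + I/2)/4 = (0*(-1/2) + I*(1/2))/4 = (0 + I/2)/4 = (I/2)/4 = I/8)
(f(-4, 7) - 48)*(-36) = ((1/8)*(-4) - 48)*(-36) = (-1/2 - 48)*(-36) = -97/2*(-36) = 1746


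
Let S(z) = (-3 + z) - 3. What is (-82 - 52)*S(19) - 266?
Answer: -2008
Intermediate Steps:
S(z) = -6 + z
(-82 - 52)*S(19) - 266 = (-82 - 52)*(-6 + 19) - 266 = -134*13 - 266 = -1742 - 266 = -2008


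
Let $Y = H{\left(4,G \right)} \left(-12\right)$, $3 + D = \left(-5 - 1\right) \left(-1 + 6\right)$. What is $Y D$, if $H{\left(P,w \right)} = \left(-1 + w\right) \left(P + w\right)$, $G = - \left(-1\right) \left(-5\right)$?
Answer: $2376$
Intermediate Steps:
$G = -5$ ($G = \left(-1\right) 5 = -5$)
$D = -33$ ($D = -3 + \left(-5 - 1\right) \left(-1 + 6\right) = -3 - 30 = -33$)
$Y = -72$ ($Y = \left(\left(-5\right)^{2} - 4 - -5 + 4 \left(-5\right)\right) \left(-12\right) = \left(25 - 4 + 5 - 20\right) \left(-12\right) = 6 \left(-12\right) = -72$)
$Y D = \left(-72\right) \left(-33\right) = 2376$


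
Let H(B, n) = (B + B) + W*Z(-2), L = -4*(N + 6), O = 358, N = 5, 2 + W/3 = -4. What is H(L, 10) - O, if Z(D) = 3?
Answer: -500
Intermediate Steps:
W = -18 (W = -6 + 3*(-4) = -6 - 12 = -18)
L = -44 (L = -4*(5 + 6) = -4*11 = -44)
H(B, n) = -54 + 2*B (H(B, n) = (B + B) - 18*3 = 2*B - 54 = -54 + 2*B)
H(L, 10) - O = (-54 + 2*(-44)) - 1*358 = (-54 - 88) - 358 = -142 - 358 = -500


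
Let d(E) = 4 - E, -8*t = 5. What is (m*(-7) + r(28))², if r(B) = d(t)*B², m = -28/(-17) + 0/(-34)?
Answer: 3775610916/289 ≈ 1.3064e+7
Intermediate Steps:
t = -5/8 (t = -⅛*5 = -5/8 ≈ -0.62500)
m = 28/17 (m = -28*(-1/17) + 0*(-1/34) = 28/17 + 0 = 28/17 ≈ 1.6471)
r(B) = 37*B²/8 (r(B) = (4 - 1*(-5/8))*B² = (4 + 5/8)*B² = 37*B²/8)
(m*(-7) + r(28))² = ((28/17)*(-7) + (37/8)*28²)² = (-196/17 + (37/8)*784)² = (-196/17 + 3626)² = (61446/17)² = 3775610916/289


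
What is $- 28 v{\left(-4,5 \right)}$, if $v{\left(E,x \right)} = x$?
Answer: $-140$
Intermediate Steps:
$- 28 v{\left(-4,5 \right)} = \left(-28\right) 5 = -140$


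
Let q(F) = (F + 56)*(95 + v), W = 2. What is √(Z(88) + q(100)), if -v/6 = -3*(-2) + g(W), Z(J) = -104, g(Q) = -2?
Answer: 2*√2743 ≈ 104.75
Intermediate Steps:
v = -24 (v = -6*(-3*(-2) - 2) = -6*(6 - 2) = -6*4 = -24)
q(F) = 3976 + 71*F (q(F) = (F + 56)*(95 - 24) = (56 + F)*71 = 3976 + 71*F)
√(Z(88) + q(100)) = √(-104 + (3976 + 71*100)) = √(-104 + (3976 + 7100)) = √(-104 + 11076) = √10972 = 2*√2743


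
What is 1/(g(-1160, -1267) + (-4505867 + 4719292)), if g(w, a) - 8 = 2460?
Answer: 1/215893 ≈ 4.6319e-6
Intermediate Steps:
g(w, a) = 2468 (g(w, a) = 8 + 2460 = 2468)
1/(g(-1160, -1267) + (-4505867 + 4719292)) = 1/(2468 + (-4505867 + 4719292)) = 1/(2468 + 213425) = 1/215893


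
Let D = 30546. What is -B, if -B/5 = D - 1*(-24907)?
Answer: 277265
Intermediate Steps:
B = -277265 (B = -5*(30546 - 1*(-24907)) = -5*(30546 + 24907) = -5*55453 = -277265)
-B = -1*(-277265) = 277265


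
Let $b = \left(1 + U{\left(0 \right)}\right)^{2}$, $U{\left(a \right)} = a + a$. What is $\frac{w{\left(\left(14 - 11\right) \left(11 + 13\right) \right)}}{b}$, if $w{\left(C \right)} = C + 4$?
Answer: $76$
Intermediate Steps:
$U{\left(a \right)} = 2 a$
$w{\left(C \right)} = 4 + C$
$b = 1$ ($b = \left(1 + 2 \cdot 0\right)^{2} = \left(1 + 0\right)^{2} = 1^{2} = 1$)
$\frac{w{\left(\left(14 - 11\right) \left(11 + 13\right) \right)}}{b} = \frac{4 + \left(14 - 11\right) \left(11 + 13\right)}{1} = \left(4 + \left(14 - 11\right) 24\right) 1 = \left(4 + 3 \cdot 24\right) 1 = \left(4 + 72\right) 1 = 76 \cdot 1 = 76$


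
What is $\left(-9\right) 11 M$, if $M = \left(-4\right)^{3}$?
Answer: $6336$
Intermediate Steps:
$M = -64$
$\left(-9\right) 11 M = \left(-9\right) 11 \left(-64\right) = \left(-99\right) \left(-64\right) = 6336$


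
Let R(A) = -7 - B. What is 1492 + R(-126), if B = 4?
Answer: 1481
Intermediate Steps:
R(A) = -11 (R(A) = -7 - 1*4 = -7 - 4 = -11)
1492 + R(-126) = 1492 - 11 = 1481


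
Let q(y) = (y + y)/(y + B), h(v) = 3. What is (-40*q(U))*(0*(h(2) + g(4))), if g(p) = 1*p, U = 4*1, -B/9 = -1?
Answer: 0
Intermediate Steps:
B = 9 (B = -9*(-1) = 9)
U = 4
g(p) = p
q(y) = 2*y/(9 + y) (q(y) = (y + y)/(y + 9) = (2*y)/(9 + y) = 2*y/(9 + y))
(-40*q(U))*(0*(h(2) + g(4))) = (-80*4/(9 + 4))*(0*(3 + 4)) = (-80*4/13)*(0*7) = -80*4/13*0 = -40*8/13*0 = -320/13*0 = 0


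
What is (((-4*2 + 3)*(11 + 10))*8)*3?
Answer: -2520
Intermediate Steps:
(((-4*2 + 3)*(11 + 10))*8)*3 = (((-8 + 3)*21)*8)*3 = (-5*21*8)*3 = -105*8*3 = -840*3 = -2520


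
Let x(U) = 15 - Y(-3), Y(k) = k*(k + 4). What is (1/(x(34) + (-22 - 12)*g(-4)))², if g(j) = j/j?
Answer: 1/256 ≈ 0.0039063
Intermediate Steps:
g(j) = 1
Y(k) = k*(4 + k)
x(U) = 18 (x(U) = 15 - (-3)*(4 - 3) = 15 - (-3) = 15 - 1*(-3) = 15 + 3 = 18)
(1/(x(34) + (-22 - 12)*g(-4)))² = (1/(18 + (-22 - 12)*1))² = (1/(18 - 34*1))² = (1/(18 - 34))² = (1/(-16))² = (-1/16)² = 1/256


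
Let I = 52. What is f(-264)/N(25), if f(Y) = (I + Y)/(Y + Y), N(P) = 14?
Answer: 53/1848 ≈ 0.028680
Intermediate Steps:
f(Y) = (52 + Y)/(2*Y) (f(Y) = (52 + Y)/(Y + Y) = (52 + Y)/((2*Y)) = (52 + Y)*(1/(2*Y)) = (52 + Y)/(2*Y))
f(-264)/N(25) = ((½)*(52 - 264)/(-264))/14 = ((½)*(-1/264)*(-212))*(1/14) = (53/132)*(1/14) = 53/1848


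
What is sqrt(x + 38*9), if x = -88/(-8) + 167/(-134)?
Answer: sqrt(6316090)/134 ≈ 18.755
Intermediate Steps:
x = 1307/134 (x = -88*(-1/8) + 167*(-1/134) = 11 - 167/134 = 1307/134 ≈ 9.7537)
sqrt(x + 38*9) = sqrt(1307/134 + 38*9) = sqrt(1307/134 + 342) = sqrt(47135/134) = sqrt(6316090)/134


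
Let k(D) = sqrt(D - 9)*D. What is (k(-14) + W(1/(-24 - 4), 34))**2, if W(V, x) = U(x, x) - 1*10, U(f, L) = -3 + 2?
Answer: -4387 + 308*I*sqrt(23) ≈ -4387.0 + 1477.1*I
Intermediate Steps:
U(f, L) = -1
W(V, x) = -11 (W(V, x) = -1 - 1*10 = -1 - 10 = -11)
k(D) = D*sqrt(-9 + D) (k(D) = sqrt(-9 + D)*D = D*sqrt(-9 + D))
(k(-14) + W(1/(-24 - 4), 34))**2 = (-14*sqrt(-9 - 14) - 11)**2 = (-14*I*sqrt(23) - 11)**2 = (-11 - 14*I*sqrt(23))**2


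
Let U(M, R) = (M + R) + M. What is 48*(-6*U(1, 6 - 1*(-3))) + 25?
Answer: -3143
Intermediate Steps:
U(M, R) = R + 2*M
48*(-6*U(1, 6 - 1*(-3))) + 25 = 48*(-6*((6 - 1*(-3)) + 2*1)) + 25 = 48*(-6*((6 + 3) + 2)) + 25 = 48*(-6*(9 + 2)) + 25 = 48*(-6*11) + 25 = 48*(-66) + 25 = -3168 + 25 = -3143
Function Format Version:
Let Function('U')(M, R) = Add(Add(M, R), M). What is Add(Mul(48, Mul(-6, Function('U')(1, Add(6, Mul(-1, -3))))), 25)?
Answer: -3143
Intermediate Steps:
Function('U')(M, R) = Add(R, Mul(2, M))
Add(Mul(48, Mul(-6, Function('U')(1, Add(6, Mul(-1, -3))))), 25) = Add(Mul(48, Mul(-6, Add(Add(6, Mul(-1, -3)), Mul(2, 1)))), 25) = Add(Mul(48, Mul(-6, Add(Add(6, 3), 2))), 25) = Add(Mul(48, Mul(-6, Add(9, 2))), 25) = Add(Mul(48, Mul(-6, 11)), 25) = Add(Mul(48, -66), 25) = Add(-3168, 25) = -3143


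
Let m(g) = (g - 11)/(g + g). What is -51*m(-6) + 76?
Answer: 15/4 ≈ 3.7500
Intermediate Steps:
m(g) = (-11 + g)/(2*g) (m(g) = (-11 + g)/((2*g)) = (-11 + g)*(1/(2*g)) = (-11 + g)/(2*g))
-51*m(-6) + 76 = -51*(-11 - 6)/(2*(-6)) + 76 = -51*(-1)*(-17)/(2*6) + 76 = -51*17/12 + 76 = -289/4 + 76 = 15/4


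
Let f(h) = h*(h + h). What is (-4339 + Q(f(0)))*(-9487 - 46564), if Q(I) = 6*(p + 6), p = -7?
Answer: 243541595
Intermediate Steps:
f(h) = 2*h² (f(h) = h*(2*h) = 2*h²)
Q(I) = -6 (Q(I) = 6*(-7 + 6) = 6*(-1) = -6)
(-4339 + Q(f(0)))*(-9487 - 46564) = (-4339 - 6)*(-9487 - 46564) = -4345*(-56051) = 243541595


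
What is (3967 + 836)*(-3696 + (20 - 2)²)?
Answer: -16195716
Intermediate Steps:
(3967 + 836)*(-3696 + (20 - 2)²) = 4803*(-3696 + 18²) = 4803*(-3696 + 324) = 4803*(-3372) = -16195716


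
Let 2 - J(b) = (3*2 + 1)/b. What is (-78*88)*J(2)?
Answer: 10296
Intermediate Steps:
J(b) = 2 - 7/b (J(b) = 2 - (3*2 + 1)/b = 2 - (6 + 1)/b = 2 - 7/b)
(-78*88)*J(2) = (-78*88)*(2 - 7/2) = -6864*(2 - 7*1/2) = -6864*(2 - 7/2) = -6864*(-3/2) = 10296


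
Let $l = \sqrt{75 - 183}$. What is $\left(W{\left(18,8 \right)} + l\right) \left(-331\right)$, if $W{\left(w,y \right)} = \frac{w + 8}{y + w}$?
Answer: $-331 - 1986 i \sqrt{3} \approx -331.0 - 3439.9 i$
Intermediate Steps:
$l = 6 i \sqrt{3}$ ($l = \sqrt{-108} = 6 i \sqrt{3} \approx 10.392 i$)
$W{\left(w,y \right)} = \frac{8 + w}{w + y}$
$\left(W{\left(18,8 \right)} + l\right) \left(-331\right) = \left(\frac{8 + 18}{18 + 8} + 6 i \sqrt{3}\right) \left(-331\right) = \left(\frac{1}{26} \cdot 26 + 6 i \sqrt{3}\right) \left(-331\right) = \left(1 + 6 i \sqrt{3}\right) \left(-331\right) = -331 - 1986 i \sqrt{3}$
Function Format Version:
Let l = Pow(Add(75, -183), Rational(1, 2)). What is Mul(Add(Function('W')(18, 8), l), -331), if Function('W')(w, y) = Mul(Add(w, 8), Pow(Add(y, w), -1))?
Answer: Add(-331, Mul(-1986, I, Pow(3, Rational(1, 2)))) ≈ Add(-331.00, Mul(-3439.9, I))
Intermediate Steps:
l = Mul(6, I, Pow(3, Rational(1, 2))) (l = Pow(-108, Rational(1, 2)) = Mul(6, I, Pow(3, Rational(1, 2))) ≈ Mul(10.392, I))
Function('W')(w, y) = Mul(Pow(Add(w, y), -1), Add(8, w)) (Function('W')(w, y) = Mul(Add(8, w), Pow(Add(w, y), -1)) = Mul(Pow(Add(w, y), -1), Add(8, w)))
Mul(Add(Function('W')(18, 8), l), -331) = Mul(Add(Mul(Pow(Add(18, 8), -1), Add(8, 18)), Mul(6, I, Pow(3, Rational(1, 2)))), -331) = Mul(Add(Mul(Pow(26, -1), 26), Mul(6, I, Pow(3, Rational(1, 2)))), -331) = Mul(Add(Mul(Rational(1, 26), 26), Mul(6, I, Pow(3, Rational(1, 2)))), -331) = Mul(Add(1, Mul(6, I, Pow(3, Rational(1, 2)))), -331) = Add(-331, Mul(-1986, I, Pow(3, Rational(1, 2))))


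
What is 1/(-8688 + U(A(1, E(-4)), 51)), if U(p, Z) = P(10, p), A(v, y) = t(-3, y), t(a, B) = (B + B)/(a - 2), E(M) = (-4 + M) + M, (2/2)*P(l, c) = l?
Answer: -1/8678 ≈ -0.00011523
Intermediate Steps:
P(l, c) = l
E(M) = -4 + 2*M
t(a, B) = 2*B/(-2 + a) (t(a, B) = (2*B)/(-2 + a) = 2*B/(-2 + a))
A(v, y) = -2*y/5 (A(v, y) = 2*y/(-2 - 3) = 2*y/(-5) = 2*y*(-1/5) = -2*y/5)
U(p, Z) = 10
1/(-8688 + U(A(1, E(-4)), 51)) = 1/(-8688 + 10) = 1/(-8678) = -1/8678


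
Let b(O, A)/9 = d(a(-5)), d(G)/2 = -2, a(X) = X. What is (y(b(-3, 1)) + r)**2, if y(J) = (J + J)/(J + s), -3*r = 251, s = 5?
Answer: 57229225/8649 ≈ 6616.9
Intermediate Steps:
r = -251/3 (r = -1/3*251 = -251/3 ≈ -83.667)
d(G) = -4 (d(G) = 2*(-2) = -4)
b(O, A) = -36 (b(O, A) = 9*(-4) = -36)
y(J) = 2*J/(5 + J) (y(J) = (J + J)/(J + 5) = (2*J)/(5 + J) = 2*J/(5 + J))
(y(b(-3, 1)) + r)**2 = (2*(-36)/(5 - 36) - 251/3)**2 = (2*(-36)/(-31) - 251/3)**2 = (2*(-36)*(-1/31) - 251/3)**2 = (72/31 - 251/3)**2 = (-7565/93)**2 = 57229225/8649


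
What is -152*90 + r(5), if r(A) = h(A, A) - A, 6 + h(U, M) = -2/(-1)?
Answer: -13689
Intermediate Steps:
h(U, M) = -4 (h(U, M) = -6 - 2/(-1) = -6 - 2*(-1) = -6 + 2 = -4)
r(A) = -4 - A
-152*90 + r(5) = -152*90 + (-4 - 1*5) = -13680 + (-4 - 5) = -13680 - 9 = -13689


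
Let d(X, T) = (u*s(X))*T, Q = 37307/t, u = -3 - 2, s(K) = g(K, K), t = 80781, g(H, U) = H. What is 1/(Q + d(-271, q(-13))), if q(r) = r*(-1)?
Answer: 80781/1422994622 ≈ 5.6768e-5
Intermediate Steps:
q(r) = -r
s(K) = K
u = -5
Q = 37307/80781 ≈ 0.46183
d(X, T) = -5*T*X (d(X, T) = (-5*X)*T = -5*T*X)
1/(Q + d(-271, q(-13))) = 1/(37307/80781 - 5*(-1*(-13))*(-271)) = 1/(37307/80781 - 5*13*(-271)) = 1/(37307/80781 + 17615) = 1/(1422994622/80781) = 80781/1422994622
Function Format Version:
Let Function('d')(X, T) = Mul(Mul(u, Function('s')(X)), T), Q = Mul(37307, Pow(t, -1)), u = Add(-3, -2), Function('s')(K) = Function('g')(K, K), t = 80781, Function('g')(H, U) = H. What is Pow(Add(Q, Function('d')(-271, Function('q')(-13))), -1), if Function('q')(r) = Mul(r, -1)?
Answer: Rational(80781, 1422994622) ≈ 5.6768e-5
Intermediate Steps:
Function('q')(r) = Mul(-1, r)
Function('s')(K) = K
u = -5
Q = Rational(37307, 80781) (Q = Mul(37307, Pow(80781, -1)) = Mul(37307, Rational(1, 80781)) = Rational(37307, 80781) ≈ 0.46183)
Function('d')(X, T) = Mul(-5, T, X) (Function('d')(X, T) = Mul(Mul(-5, X), T) = Mul(-5, T, X))
Pow(Add(Q, Function('d')(-271, Function('q')(-13))), -1) = Pow(Add(Rational(37307, 80781), Mul(-5, Mul(-1, -13), -271)), -1) = Pow(Add(Rational(37307, 80781), Mul(-5, 13, -271)), -1) = Pow(Add(Rational(37307, 80781), 17615), -1) = Pow(Rational(1422994622, 80781), -1) = Rational(80781, 1422994622)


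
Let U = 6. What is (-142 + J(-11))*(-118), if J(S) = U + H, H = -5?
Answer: 16638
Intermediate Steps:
J(S) = 1 (J(S) = 6 - 5 = 1)
(-142 + J(-11))*(-118) = (-142 + 1)*(-118) = -141*(-118) = 16638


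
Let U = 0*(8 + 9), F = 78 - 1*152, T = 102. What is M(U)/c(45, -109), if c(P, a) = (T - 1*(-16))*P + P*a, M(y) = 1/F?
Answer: -1/29970 ≈ -3.3367e-5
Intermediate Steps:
F = -74 (F = 78 - 152 = -74)
U = 0 (U = 0*17 = 0)
M(y) = -1/74 (M(y) = 1/(-74) = -1/74)
c(P, a) = 118*P + P*a (c(P, a) = (102 - 1*(-16))*P + P*a = (102 + 16)*P + P*a = 118*P + P*a)
M(U)/c(45, -109) = -1/(45*(118 - 109))/74 = -1/(74*(45*9)) = -1/74/405 = -1/74*1/405 = -1/29970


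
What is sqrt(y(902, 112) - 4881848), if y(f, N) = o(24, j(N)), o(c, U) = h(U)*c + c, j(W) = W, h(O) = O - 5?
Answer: 2*I*sqrt(1219814) ≈ 2208.9*I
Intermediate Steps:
h(O) = -5 + O
o(c, U) = c + c*(-5 + U) (o(c, U) = (-5 + U)*c + c = c*(-5 + U) + c = c + c*(-5 + U))
y(f, N) = -96 + 24*N (y(f, N) = 24*(-4 + N) = -96 + 24*N)
sqrt(y(902, 112) - 4881848) = sqrt((-96 + 24*112) - 4881848) = sqrt((-96 + 2688) - 4881848) = sqrt(2592 - 4881848) = sqrt(-4879256) = 2*I*sqrt(1219814)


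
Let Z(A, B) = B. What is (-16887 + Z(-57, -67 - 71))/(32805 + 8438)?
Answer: -17025/41243 ≈ -0.41280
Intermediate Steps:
(-16887 + Z(-57, -67 - 71))/(32805 + 8438) = (-16887 + (-67 - 71))/(32805 + 8438) = (-16887 - 138)/41243 = -17025*1/41243 = -17025/41243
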